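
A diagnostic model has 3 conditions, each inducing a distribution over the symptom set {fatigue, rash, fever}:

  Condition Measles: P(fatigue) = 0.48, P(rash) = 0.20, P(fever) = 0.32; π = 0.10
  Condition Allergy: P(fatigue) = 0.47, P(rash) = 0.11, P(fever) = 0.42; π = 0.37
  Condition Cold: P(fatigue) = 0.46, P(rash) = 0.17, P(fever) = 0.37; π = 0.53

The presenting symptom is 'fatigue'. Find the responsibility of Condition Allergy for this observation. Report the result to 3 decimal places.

P(component k | x) = P(Z=k)·f_k(x) / marginal(x), where marginal(x) = Σ_j P(Z=j)·f_j(x).
Categorical probabilities:
  f_Measles = P(fatigue | comp) = 0.48
  f_Allergy = P(fatigue | comp) = 0.47
  f_Cold = P(fatigue | comp) = 0.46
Unnormalised posteriors:
  P(Z=Measles)·f_Measles = 0.10 × 0.48 = 0.048
  P(Z=Allergy)·f_Allergy = 0.37 × 0.47 = 0.1739
  P(Z=Cold)·f_Cold = 0.53 × 0.46 = 0.2438
Marginal: 0.048 + 0.1739 + 0.2438 = 0.4657
Responsibility of Condition Allergy: 0.1739 / 0.4657 ≈ 0.373

0.373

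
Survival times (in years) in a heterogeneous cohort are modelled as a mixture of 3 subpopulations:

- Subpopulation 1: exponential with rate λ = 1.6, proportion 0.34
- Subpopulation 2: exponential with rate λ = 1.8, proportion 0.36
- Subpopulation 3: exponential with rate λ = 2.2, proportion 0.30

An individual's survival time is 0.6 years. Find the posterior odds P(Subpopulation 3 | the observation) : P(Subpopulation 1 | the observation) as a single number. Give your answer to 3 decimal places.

0.846

The posterior odds equal the prior odds times the likelihood ratio: (π_i/π_j)·(f_i(x)/f_j(x)).
Component likelihoods at x = 0.6 years:
  L_1 = 1.6·e^(−1.6·0.6) = 1.6·e^(−0.9600) = 0.612629
  L_2 = 1.8·e^(−1.8·0.6) = 1.8·e^(−1.0800) = 0.611272
  L_3 = 2.2·e^(−2.2·0.6) = 2.2·e^(−1.3200) = 0.587698
Posterior odds = (π_3·L_3) / (π_1·L_1) = (0.30·0.587698) / (0.34·0.612629) = 0.176309 / 0.208294 ≈ 0.846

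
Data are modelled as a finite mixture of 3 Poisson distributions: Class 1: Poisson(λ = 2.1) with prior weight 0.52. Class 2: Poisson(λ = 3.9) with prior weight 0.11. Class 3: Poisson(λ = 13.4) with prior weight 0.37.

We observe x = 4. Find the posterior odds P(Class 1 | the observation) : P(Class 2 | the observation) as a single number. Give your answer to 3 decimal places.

Only the two components matter; the odds are (P(Z=i) f_i(x)) / (P(Z=j) f_j(x)).
Component likelihoods at x = 4:
  L_1 = e^(−2.1)·2.1^4/4! = 0.099231
  L_2 = e^(−3.9)·3.9^4/4! = 0.195119
  L_3 = e^(−13.4)·13.4^4/4! = 0.00203546
Posterior odds = (P(Z=1)·L_1) / (P(Z=2)·L_2) = (0.52·0.099231) / (0.11·0.195119) = 0.0516001 / 0.021463 ≈ 2.404

2.404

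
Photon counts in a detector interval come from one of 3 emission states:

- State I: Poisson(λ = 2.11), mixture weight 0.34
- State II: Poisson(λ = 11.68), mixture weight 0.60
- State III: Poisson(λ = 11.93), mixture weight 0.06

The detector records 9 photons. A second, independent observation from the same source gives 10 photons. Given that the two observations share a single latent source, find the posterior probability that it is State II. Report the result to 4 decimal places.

P(component k | x) = π_k·f_k(x) / marginal(x), where marginal(x) = Σ_j π_j·f_j(x).
Since both observations come from the same component, the likelihood for component k is f_k(x₁)·f_k(x₂).
  f_I = [e^(−2.11)·2.11^9/9! = 0.00027696] × [5.84386e-05] = 1.61852e-08
  f_II = [e^(−11.68)·11.68^9/9! = 0.0943329] × [0.110181] = 0.0103937
  f_III = [e^(−11.93)·11.93^9/9! = 0.088893] × [0.106049] = 0.00942705
Unnormalised posteriors:
  π_I·f_I = 0.34 × 1.61852e-08 = 5.50297e-09
  π_II·f_II = 0.60 × 0.0103937 = 0.0062362
  π_III·f_III = 0.06 × 0.00942705 = 0.000565623
Marginal: 5.50297e-09 + 0.0062362 + 0.000565623 = 0.00680183
P(State II | x) ≈ 0.9168

0.9168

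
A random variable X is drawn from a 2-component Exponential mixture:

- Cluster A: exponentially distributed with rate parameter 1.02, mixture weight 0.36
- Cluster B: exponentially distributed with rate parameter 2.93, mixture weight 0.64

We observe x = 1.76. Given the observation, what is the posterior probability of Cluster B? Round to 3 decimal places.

P(component k | x) = π_k·f_k(x) / marginal(x), where marginal(x) = Σ_j π_j·f_j(x).
Component likelihoods at x = 1.76:
  p_A = 0.169416
  p_B = 0.0168771
Prior × likelihood for each component:
  π_A·p_A = 0.36 × 0.169416 = 0.0609898
  π_B·p_B = 0.64 × 0.0168771 = 0.0108013
Evidence: 0.0609898 + 0.0108013 = 0.0717911
So the posterior for Cluster B is 0.0108013 / 0.0717911 ≈ 0.150.

0.150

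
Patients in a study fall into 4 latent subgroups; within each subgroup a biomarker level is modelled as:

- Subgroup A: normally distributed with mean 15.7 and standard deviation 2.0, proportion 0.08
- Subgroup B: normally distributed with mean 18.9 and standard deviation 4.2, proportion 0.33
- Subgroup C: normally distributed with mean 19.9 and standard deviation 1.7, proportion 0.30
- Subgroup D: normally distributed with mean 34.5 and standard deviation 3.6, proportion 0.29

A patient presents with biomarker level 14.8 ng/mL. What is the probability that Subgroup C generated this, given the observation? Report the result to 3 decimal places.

0.023

Posterior ∝ prior × likelihood, so P(k | x) ∝ P(Z=k) f_k(x); normalise over all components.
Component likelihoods at x = 14.8 ng/mL:
  L_A = 0.180263
  L_B = 0.0589835
  L_C = 0.00260697
  L_D = 3.48407e-08
Prior × likelihood for each component:
  P(Z=A)·L_A = 0.08 × 0.180263 = 0.0144211
  P(Z=B)·L_B = 0.33 × 0.0589835 = 0.0194646
  P(Z=C)·L_C = 0.30 × 0.00260697 = 0.000782091
  P(Z=D)·L_D = 0.29 × 3.48407e-08 = 1.01038e-08
Denominator: 0.0144211 + 0.0194646 + 0.000782091 + 1.01038e-08 = 0.0346677
P(Subgroup C | data) = 0.000782091 / 0.0346677 ≈ 0.023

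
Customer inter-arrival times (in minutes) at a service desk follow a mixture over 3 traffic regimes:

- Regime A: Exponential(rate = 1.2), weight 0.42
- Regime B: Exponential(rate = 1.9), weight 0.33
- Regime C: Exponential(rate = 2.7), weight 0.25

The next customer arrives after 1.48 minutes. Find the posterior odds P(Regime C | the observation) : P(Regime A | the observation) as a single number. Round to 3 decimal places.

Since P(k|x) ∝ P(Z=k) f_k(x), the posterior odds are P(Z=i) f_i(x) / (P(Z=j) f_j(x)).
Component likelihoods at x = 1.48 minutes:
  L_A = 1.2·e^(−1.2·1.48) = 1.2·e^(−1.7760) = 0.203177
  L_B = 1.9·e^(−1.9·1.48) = 1.9·e^(−2.8120) = 0.114161
  L_C = 2.7·e^(−2.7·1.48) = 2.7·e^(−3.9960) = 0.0496504
Posterior odds = (P(Z=C)·L_C) / (P(Z=A)·L_A) = (0.25·0.0496504) / (0.42·0.203177) = 0.0124126 / 0.0853343 ≈ 0.145

0.145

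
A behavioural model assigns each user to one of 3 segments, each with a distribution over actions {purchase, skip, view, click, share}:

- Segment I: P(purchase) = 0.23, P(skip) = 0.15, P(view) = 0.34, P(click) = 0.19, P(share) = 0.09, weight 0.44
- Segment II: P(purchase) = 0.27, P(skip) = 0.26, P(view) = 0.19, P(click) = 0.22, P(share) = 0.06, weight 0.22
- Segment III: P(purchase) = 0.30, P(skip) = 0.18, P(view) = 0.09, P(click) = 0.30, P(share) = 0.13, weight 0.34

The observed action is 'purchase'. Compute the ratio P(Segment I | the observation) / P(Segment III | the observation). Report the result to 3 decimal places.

Posterior odds = (π_i f_i(x)) / (π_j f_j(x)); the normalising sum cancels.
Component likelihoods at x = 'purchase':
  p_I = 0.23
  p_II = 0.27
  p_III = 0.3
Posterior odds = (π_I·p_I) / (π_III·p_III) = (0.44·0.23) / (0.34·0.3) = 0.1012 / 0.102 ≈ 0.992

0.992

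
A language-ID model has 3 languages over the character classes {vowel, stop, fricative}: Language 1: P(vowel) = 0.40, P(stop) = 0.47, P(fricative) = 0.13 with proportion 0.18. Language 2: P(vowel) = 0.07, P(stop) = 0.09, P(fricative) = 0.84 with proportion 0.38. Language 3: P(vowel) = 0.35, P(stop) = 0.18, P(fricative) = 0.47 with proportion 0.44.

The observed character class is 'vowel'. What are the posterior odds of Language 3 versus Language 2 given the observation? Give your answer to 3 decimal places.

Since P(k|x) ∝ w_k f_k(x), the posterior odds are w_i f_i(x) / (w_j f_j(x)).
Evaluate each component's likelihood at the observed value:
  L_1 = P(vowel | comp) = 0.40
  L_2 = P(vowel | comp) = 0.07
  L_3 = P(vowel | comp) = 0.35
Odds = (0.44/0.38) × (0.35/0.07) = 1.15789 × 5 ≈ 5.789

5.789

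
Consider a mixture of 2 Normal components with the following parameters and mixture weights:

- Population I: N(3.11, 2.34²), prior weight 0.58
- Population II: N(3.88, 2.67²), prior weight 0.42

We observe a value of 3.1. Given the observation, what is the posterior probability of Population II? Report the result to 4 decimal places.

0.3782

Apply Bayes' rule: the posterior for each component is proportional to its prior times its likelihood at x.
Evaluate each component's likelihood at the observed value:
  p_I = (1/(2.34·√(2π)))·exp(−(3.1−3.11)²/(2·2.34²)) = 0.170488·exp(-0.00001) = 0.170487
  p_II = (1/(2.67·√(2π)))·exp(−(3.1−3.88)²/(2·2.67²)) = 0.149417·exp(-0.04267) = 0.143175
Prior × likelihood for each component:
  π_I·p_I = 0.58 × 0.170487 = 0.0988822
  π_II·p_II = 0.42 × 0.143175 = 0.0601335
Marginal: 0.0988822 + 0.0601335 = 0.159016
P(Population II | 3.1) = 0.0601335 / 0.159016 ≈ 0.3782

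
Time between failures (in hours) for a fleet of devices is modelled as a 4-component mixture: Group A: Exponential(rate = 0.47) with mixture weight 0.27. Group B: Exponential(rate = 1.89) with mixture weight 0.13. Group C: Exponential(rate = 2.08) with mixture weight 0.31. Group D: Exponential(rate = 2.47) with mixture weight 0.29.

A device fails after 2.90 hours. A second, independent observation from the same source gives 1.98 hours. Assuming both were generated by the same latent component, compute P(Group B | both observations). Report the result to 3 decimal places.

0.007

P(component k | x) = w_k·f_k(x) / marginal(x), where marginal(x) = Σ_j w_j·f_j(x).
Since both observations come from the same component, the likelihood for component k is f_k(x₁)·f_k(x₂).
  f_A = [0.47·e^(−0.47·2.90) = 0.47·e^(−1.3630) = 0.120269] × [0.185329] = 0.0222894
  f_B = [1.89·e^(−1.89·2.90) = 1.89·e^(−5.4810) = 0.00787216] × [0.0447966] = 0.000352646
  f_C = [2.08·e^(−2.08·2.90) = 2.08·e^(−6.0320) = 0.00499343] × [0.0338427] = 0.000168991
  f_D = [2.47·e^(−2.47·2.90) = 2.47·e^(−7.1630) = 0.00191358] × [0.0185668] = 3.55289e-05
Unnormalised posteriors:
  w_A·f_A = 0.27 × 0.0222894 = 0.00601813
  w_B·f_B = 0.13 × 0.000352646 = 4.5844e-05
  w_C·f_C = 0.31 × 0.000168991 = 5.23873e-05
  w_D·f_D = 0.29 × 3.55289e-05 = 1.03034e-05
Evidence: 0.00601813 + 4.5844e-05 + 5.23873e-05 + 1.03034e-05 = 0.00612667
P(Group B | x₁, x₂) = 4.5844e-05 / 0.00612667 ≈ 0.007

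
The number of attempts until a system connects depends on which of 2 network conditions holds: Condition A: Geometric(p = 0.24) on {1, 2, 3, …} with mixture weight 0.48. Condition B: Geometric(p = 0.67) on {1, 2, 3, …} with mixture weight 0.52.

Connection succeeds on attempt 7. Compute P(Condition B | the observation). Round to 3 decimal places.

0.020

The responsibility of component k is P(Z=k) f_k(x) divided by Σ_j P(Z=j) f_j(x).
Geometric probabilities:
  p_A = 0.046248
  p_B = 0.000865284
Unnormalised posteriors:
  P(Z=A)·p_A = 0.48 × 0.046248 = 0.022199
  P(Z=B)·p_B = 0.52 × 0.000865284 = 0.000449947
Evidence: 0.022199 + 0.000449947 = 0.022649
So the posterior for Condition B is 0.000449947 / 0.022649 ≈ 0.020.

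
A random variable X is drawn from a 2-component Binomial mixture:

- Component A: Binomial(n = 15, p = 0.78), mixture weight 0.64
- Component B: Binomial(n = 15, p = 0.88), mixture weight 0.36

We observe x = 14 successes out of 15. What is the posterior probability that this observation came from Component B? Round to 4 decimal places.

Posterior ∝ prior × likelihood, so P(k | x) ∝ π_k f_k(x); normalise over all components.
Evaluate each component's likelihood at the observed value:
  L_A = 0.101821
  L_B = 0.300628
Weight by the priors:
  π_A·L_A = 0.64 × 0.101821 = 0.0651656
  π_B·L_B = 0.36 × 0.300628 = 0.108226
Denominator: 0.0651656 + 0.108226 = 0.173392
P(Component B | x) ≈ 0.6242

0.6242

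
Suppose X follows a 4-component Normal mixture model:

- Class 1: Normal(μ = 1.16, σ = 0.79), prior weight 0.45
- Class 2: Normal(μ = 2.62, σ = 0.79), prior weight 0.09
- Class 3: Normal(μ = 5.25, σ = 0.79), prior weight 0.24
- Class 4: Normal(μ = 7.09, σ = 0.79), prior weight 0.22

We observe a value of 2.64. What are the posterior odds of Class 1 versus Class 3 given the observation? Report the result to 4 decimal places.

Posterior odds = (π_i f_i(x)) / (π_j f_j(x)); the normalising sum cancels.
Component likelihoods at x = 2.64:
  f_1 = (1/(0.79·√(2π)))·exp(−(2.64−1.16)²/(2·0.79²)) = 0.504990·exp(-1.75485) = 0.0873298
  f_2 = (1/(0.79·√(2π)))·exp(−(2.64−2.62)²/(2·0.79²)) = 0.504990·exp(-0.00032) = 0.504828
  f_3 = (1/(0.79·√(2π)))·exp(−(2.64−5.25)²/(2·0.79²)) = 0.504990·exp(-5.45754) = 0.0021533
  f_4 = (1/(0.79·√(2π)))·exp(−(2.64−7.09)²/(2·0.79²)) = 0.504990·exp(-15.86485) = 6.50531e-08
Odds = (0.45/0.24) × (0.0873298/0.0021533) = 1.875 × 40.5563 ≈ 76.0431

76.0431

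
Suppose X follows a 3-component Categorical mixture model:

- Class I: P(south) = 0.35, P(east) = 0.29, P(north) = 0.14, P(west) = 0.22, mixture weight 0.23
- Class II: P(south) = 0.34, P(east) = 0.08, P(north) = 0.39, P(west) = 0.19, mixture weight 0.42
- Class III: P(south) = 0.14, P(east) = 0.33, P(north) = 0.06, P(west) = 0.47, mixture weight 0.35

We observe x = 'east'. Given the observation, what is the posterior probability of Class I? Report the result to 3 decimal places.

Posterior ∝ prior × likelihood, so P(k | x) ∝ P(Z=k) f_k(x); normalise over all components.
Categorical probabilities:
  L_I = P(east | comp) = 0.29
  L_II = P(east | comp) = 0.08
  L_III = P(east | comp) = 0.33
Weight by the priors:
  P(Z=I)·L_I = 0.23 × 0.29 = 0.0667
  P(Z=II)·L_II = 0.42 × 0.08 = 0.0336
  P(Z=III)·L_III = 0.35 × 0.33 = 0.1155
Marginal: 0.0667 + 0.0336 + 0.1155 = 0.2158
So the posterior for Class I is 0.0667 / 0.2158 ≈ 0.309.

0.309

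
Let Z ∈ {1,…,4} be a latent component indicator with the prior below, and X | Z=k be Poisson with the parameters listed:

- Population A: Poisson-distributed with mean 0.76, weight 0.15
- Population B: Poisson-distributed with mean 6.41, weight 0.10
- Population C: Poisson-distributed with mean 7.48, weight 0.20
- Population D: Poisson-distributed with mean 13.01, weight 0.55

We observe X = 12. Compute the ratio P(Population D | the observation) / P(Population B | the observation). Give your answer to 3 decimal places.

Since P(k|x) ∝ P(Z=k) f_k(x), the posterior odds are P(Z=i) f_i(x) / (P(Z=j) f_j(x)).
Component likelihoods at x = 12:
  p_A = e^(−0.76)·0.76^12/12! = 3.62545e-11
  p_B = e^(−6.41)·6.41^12/12! = 0.0165246
  p_C = e^(−7.48)·7.48^12/12! = 0.0361376
  p_D = e^(−13.01)·13.01^12/12! = 0.109855
Posterior odds = (P(Z=D)·p_D) / (P(Z=B)·p_B) = (0.55·0.109855) / (0.10·0.0165246) = 0.0604202 / 0.00165246 ≈ 36.564

36.564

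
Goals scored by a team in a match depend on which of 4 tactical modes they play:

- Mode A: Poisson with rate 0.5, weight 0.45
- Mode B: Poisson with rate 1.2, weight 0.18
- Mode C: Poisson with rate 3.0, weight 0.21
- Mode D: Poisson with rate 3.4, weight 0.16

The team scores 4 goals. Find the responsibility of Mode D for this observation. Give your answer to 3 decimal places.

The responsibility of component k is π_k f_k(x) divided by Σ_j π_j f_j(x).
Evaluate each component's likelihood at the observed value:
  p_A = 0.00157951
  p_B = 0.0260232
  p_C = 0.168031
  p_D = 0.185825
Multiply by the mixture weights:
  π_A·p_A = 0.45 × 0.00157951 = 0.000710778
  π_B·p_B = 0.18 × 0.0260232 = 0.00468417
  π_C·p_C = 0.21 × 0.168031 = 0.0352866
  π_D·p_D = 0.16 × 0.185825 = 0.0297319
Evidence: 0.000710778 + 0.00468417 + 0.0352866 + 0.0297319 = 0.0704135
P(Mode D | the observation) = 0.0297319 / 0.0704135 ≈ 0.422

0.422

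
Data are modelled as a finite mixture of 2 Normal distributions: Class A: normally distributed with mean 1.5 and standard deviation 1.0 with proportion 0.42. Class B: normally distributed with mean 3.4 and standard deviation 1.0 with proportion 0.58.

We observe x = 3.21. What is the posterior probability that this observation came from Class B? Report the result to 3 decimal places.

0.854

Apply Bayes' rule: the posterior for each component is proportional to its prior times its likelihood at x.
Evaluate each component's likelihood at the observed value:
  f_A = (1/(1.0·√(2π)))·exp(−(3.21−1.5)²/(2·1.0²)) = 0.398942·exp(-1.46205) = 0.0924591
  f_B = (1/(1.0·√(2π)))·exp(−(3.21−3.4)²/(2·1.0²)) = 0.398942·exp(-0.01805) = 0.391806
Weight by the priors:
  w_A·f_A = 0.42 × 0.0924591 = 0.0388328
  w_B·f_B = 0.58 × 0.391806 = 0.227247
Denominator: 0.0388328 + 0.227247 = 0.26608
P(Class B | x) = 0.227247 / 0.26608 ≈ 0.854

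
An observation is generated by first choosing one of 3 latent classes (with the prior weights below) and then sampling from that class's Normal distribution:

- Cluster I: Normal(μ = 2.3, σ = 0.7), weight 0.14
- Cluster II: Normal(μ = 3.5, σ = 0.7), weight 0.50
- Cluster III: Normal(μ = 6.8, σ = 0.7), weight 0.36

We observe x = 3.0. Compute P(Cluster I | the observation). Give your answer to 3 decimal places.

Apply Bayes' rule: the posterior for each component is proportional to its prior times its likelihood at x.
Normal densities:
  p_I = 0.345672
  p_II = 0.441593
  p_III = 2.27309e-07
Unnormalised posteriors:
  π_I·p_I = 0.14 × 0.345672 = 0.0483941
  π_II·p_II = 0.50 × 0.441593 = 0.220797
  π_III·p_III = 0.36 × 2.27309e-07 = 8.18311e-08
Normaliser: 0.0483941 + 0.220797 + 8.18311e-08 = 0.269191
So the posterior for Cluster I is 0.0483941 / 0.269191 ≈ 0.180.

0.180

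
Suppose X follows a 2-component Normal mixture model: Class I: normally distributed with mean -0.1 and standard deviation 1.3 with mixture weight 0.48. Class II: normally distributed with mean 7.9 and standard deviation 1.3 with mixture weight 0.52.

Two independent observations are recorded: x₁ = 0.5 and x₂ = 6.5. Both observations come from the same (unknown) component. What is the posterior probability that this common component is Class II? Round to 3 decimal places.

By Bayes' theorem, P(k | x) = π_k f_k(x) / Σ_j π_j f_j(x).
Since both observations come from the same component, the likelihood for component k is f_k(x₁)·f_k(x₂).
  p_I = [(1/(1.3·√(2π)))·exp(−(0.5−-0.1)²/(2·1.3²)) = 0.306879·exp(-0.10651) = 0.275874] × [7.76184e-07] = 2.14129e-07
  p_II = [(1/(1.3·√(2π)))·exp(−(0.5−7.9)²/(2·1.3²)) = 0.306879·exp(-16.20118) = 2.82411e-08] × [0.171841] = 4.85299e-09
Unnormalised posteriors:
  π_I·p_I = 0.48 × 2.14129e-07 = 1.02782e-07
  π_II·p_II = 0.52 × 4.85299e-09 = 2.52356e-09
Marginal: 1.02782e-07 + 2.52356e-09 = 1.05305e-07
Responsibility of Class II: 2.52356e-09 / 1.05305e-07 ≈ 0.024

0.024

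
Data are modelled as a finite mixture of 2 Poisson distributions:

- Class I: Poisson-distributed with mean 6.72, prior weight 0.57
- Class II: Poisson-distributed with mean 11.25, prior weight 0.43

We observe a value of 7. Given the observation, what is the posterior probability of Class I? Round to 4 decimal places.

Apply Bayes' rule: the posterior for each component is proportional to its prior times its likelihood at x.
Poisson probabilities:
  p_I = e^(−6.72)·6.72^7/7! = 0.148148
  p_II = e^(−11.25)·11.25^7/7! = 0.0588605
Weight by the priors:
  P(Z=I)·p_I = 0.57 × 0.148148 = 0.0844443
  P(Z=II)·p_II = 0.43 × 0.0588605 = 0.02531
Evidence: 0.0844443 + 0.02531 = 0.109754
P(Class I | the observation) ≈ 0.7694

0.7694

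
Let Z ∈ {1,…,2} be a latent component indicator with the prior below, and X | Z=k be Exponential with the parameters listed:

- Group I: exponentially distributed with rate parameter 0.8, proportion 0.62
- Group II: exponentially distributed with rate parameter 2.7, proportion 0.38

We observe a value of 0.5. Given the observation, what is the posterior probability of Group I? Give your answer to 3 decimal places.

0.556

P(component k | x) = P(Z=k)·f_k(x) / marginal(x), where marginal(x) = Σ_j P(Z=j)·f_j(x).
Exponential densities:
  L_I = 0.8·e^(−0.8·0.5) = 0.8·e^(−0.4000) = 0.536256
  L_II = 2.7·e^(−2.7·0.5) = 2.7·e^(−1.3500) = 0.699949
Weight by the priors:
  P(Z=I)·L_I = 0.62 × 0.536256 = 0.332479
  P(Z=II)·L_II = 0.38 × 0.699949 = 0.265981
Denominator: 0.332479 + 0.265981 = 0.598459
P(Group I | x) = 0.332479 / 0.598459 ≈ 0.556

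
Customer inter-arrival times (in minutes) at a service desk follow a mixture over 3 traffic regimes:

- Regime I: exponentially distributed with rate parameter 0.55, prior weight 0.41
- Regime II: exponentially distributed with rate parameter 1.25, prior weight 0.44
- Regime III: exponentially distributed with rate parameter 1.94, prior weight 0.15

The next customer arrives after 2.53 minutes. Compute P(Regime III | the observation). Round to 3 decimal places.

0.026

Apply Bayes' rule: the posterior for each component is proportional to its prior times its likelihood at x.
Component likelihoods at x = 2.53 minutes:
  p_I = 0.55·e^(−0.55·2.53) = 0.55·e^(−1.3915) = 0.136786
  p_II = 1.25·e^(−1.25·2.53) = 1.25·e^(−3.1625) = 0.0528998
  p_III = 1.94·e^(−1.94·2.53) = 1.94·e^(−4.9082) = 0.0143284
Unnormalised posteriors:
  π_I·p_I = 0.41 × 0.136786 = 0.0560823
  π_II·p_II = 0.44 × 0.0528998 = 0.0232759
  π_III·p_III = 0.15 × 0.0143284 = 0.00214926
Denominator: 0.0560823 + 0.0232759 + 0.00214926 = 0.0815074
P(Regime III | 2.53 minutes) = 0.00214926 / 0.0815074 ≈ 0.026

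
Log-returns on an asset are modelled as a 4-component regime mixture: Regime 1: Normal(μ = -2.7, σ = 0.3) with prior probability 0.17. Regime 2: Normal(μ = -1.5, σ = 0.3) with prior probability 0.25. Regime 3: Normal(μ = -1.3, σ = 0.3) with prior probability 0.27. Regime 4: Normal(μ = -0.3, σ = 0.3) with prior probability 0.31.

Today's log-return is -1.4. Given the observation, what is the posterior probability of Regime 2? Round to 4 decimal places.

0.4804

Posterior ∝ prior × likelihood, so P(k | x) ∝ w_k f_k(x); normalise over all components.
Evaluate each component's likelihood at the observed value:
  L_1 = (1/(0.3·√(2π)))·exp(−(-1.4−-2.7)²/(2·0.3²)) = 1.329808·exp(-9.38889) = 0.000111236
  L_2 = (1/(0.3·√(2π)))·exp(−(-1.4−-1.5)²/(2·0.3²)) = 1.329808·exp(-0.05556) = 1.25794
  L_3 = (1/(0.3·√(2π)))·exp(−(-1.4−-1.3)²/(2·0.3²)) = 1.329808·exp(-0.05556) = 1.25794
  L_4 = (1/(0.3·√(2π)))·exp(−(-1.4−-0.3)²/(2·0.3²)) = 1.329808·exp(-6.72222) = 0.0016009
Prior × likelihood for each component:
  w_1·L_1 = 0.17 × 0.000111236 = 1.89102e-05
  w_2·L_2 = 0.25 × 1.25794 = 0.314486
  w_3·L_3 = 0.27 × 1.25794 = 0.339645
  w_4·L_4 = 0.31 × 0.0016009 = 0.00049628
Sum: 1.89102e-05 + 0.314486 + 0.339645 + 0.00049628 = 0.654646
P(Regime 2 | data) = 0.314486 / 0.654646 ≈ 0.4804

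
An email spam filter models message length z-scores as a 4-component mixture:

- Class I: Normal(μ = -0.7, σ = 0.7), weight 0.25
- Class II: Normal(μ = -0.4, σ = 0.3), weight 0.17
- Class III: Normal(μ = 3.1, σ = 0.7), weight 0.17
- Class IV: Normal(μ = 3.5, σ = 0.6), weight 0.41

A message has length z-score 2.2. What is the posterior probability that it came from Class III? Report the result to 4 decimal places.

0.6190

Apply Bayes' rule: the posterior for each component is proportional to its prior times its likelihood at x.
Component likelihoods at x = 2.2:
  L_I = (1/(0.7·√(2π)))·exp(−(2.2−-0.7)²/(2·0.7²)) = 0.569918·exp(-8.58163) = 0.00010687
  L_II = (1/(0.3·√(2π)))·exp(−(2.2−-0.4)²/(2·0.3²)) = 1.329808·exp(-37.55556) = 6.51056e-17
  L_III = (1/(0.7·√(2π)))·exp(−(2.2−3.1)²/(2·0.7²)) = 0.569918·exp(-0.82653) = 0.249376
  L_IV = (1/(0.6·√(2π)))·exp(−(2.2−3.5)²/(2·0.6²)) = 0.664904·exp(-2.34722) = 0.0635877
Weight by the priors:
  π_I·L_I = 0.25 × 0.00010687 = 2.67175e-05
  π_II·L_II = 0.17 × 6.51056e-17 = 1.1068e-17
  π_III·L_III = 0.17 × 0.249376 = 0.0423939
  π_IV·L_IV = 0.41 × 0.0635877 = 0.026071
Sum: 2.67175e-05 + 1.1068e-17 + 0.0423939 + 0.026071 = 0.0684916
Responsibility of Class III: 0.0423939 / 0.0684916 ≈ 0.6190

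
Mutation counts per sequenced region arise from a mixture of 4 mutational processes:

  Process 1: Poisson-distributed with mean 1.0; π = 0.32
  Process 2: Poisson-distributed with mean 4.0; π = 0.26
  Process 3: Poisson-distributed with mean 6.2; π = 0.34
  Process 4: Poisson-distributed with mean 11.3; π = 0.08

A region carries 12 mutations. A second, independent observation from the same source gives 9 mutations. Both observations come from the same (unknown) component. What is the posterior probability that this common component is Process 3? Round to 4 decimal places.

P(component k | x) = π_k·f_k(x) / marginal(x), where marginal(x) = Σ_j π_j·f_j(x).
Since both observations come from the same component, the likelihood for component k is f_k(x₁)·f_k(x₂).
  p_1 = [7.68013e-10] × [1.01378e-06] = 7.78594e-16
  p_2 = [0.000641512] × [0.0132312] = 8.48797e-06
  p_3 = [0.013669] × [0.0757071] = 0.00103484
  p_4 = [0.111964] × [0.102427] = 0.0114681
Multiply by the mixture weights:
  π_1·p_1 = 0.32 × 7.78594e-16 = 2.4915e-16
  π_2·p_2 = 0.26 × 8.48797e-06 = 2.20687e-06
  π_3·p_3 = 0.34 × 0.00103484 = 0.000351846
  π_4·p_4 = 0.08 × 0.0114681 = 0.000917449
Evidence: 2.4915e-16 + 2.20687e-06 + 0.000351846 + 0.000917449 = 0.0012715
Responsibility of Process 3: 0.000351846 / 0.0012715 ≈ 0.2767

0.2767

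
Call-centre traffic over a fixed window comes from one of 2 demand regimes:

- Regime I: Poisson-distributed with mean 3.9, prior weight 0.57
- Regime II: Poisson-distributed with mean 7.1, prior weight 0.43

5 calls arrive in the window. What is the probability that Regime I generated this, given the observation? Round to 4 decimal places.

P(component k | x) = w_k·f_k(x) / marginal(x), where marginal(x) = Σ_j w_j·f_j(x).
Component likelihoods at x = 5 calls:
  L_I = e^(−3.9)·3.9^5/5! = 0.152193
  L_II = e^(−7.1)·7.1^5/5! = 0.124057
Multiply by the mixture weights:
  w_I·L_I = 0.57 × 0.152193 = 0.0867497
  w_II·L_II = 0.43 × 0.124057 = 0.0533443
Sum: 0.0867497 + 0.0533443 = 0.140094
So the posterior for Regime I is 0.0867497 / 0.140094 ≈ 0.6192.

0.6192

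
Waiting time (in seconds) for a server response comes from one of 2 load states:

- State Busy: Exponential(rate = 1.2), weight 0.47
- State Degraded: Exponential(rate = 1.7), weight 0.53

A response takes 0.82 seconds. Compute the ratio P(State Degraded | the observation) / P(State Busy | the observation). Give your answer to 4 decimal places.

Posterior odds = (π_i f_i(x)) / (π_j f_j(x)); the normalising sum cancels.
Exponential densities:
  f_Busy = 0.448575
  f_Degraded = 0.421738
Odds = (0.53/0.47) × (0.421738/0.448575) = 1.12766 × 0.940171 ≈ 1.0602

1.0602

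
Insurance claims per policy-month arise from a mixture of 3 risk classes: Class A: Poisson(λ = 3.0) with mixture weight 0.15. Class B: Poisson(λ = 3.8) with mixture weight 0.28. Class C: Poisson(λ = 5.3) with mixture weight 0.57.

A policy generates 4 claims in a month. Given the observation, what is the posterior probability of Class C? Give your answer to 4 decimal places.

Apply Bayes' rule: the posterior for each component is proportional to its prior times its likelihood at x.
Component likelihoods at x = 4 claims:
  L_A = 0.168031
  L_B = 0.194359
  L_C = 0.164109
Weight by the priors:
  π_A·L_A = 0.15 × 0.168031 = 0.0252047
  π_B·L_B = 0.28 × 0.194359 = 0.0544205
  π_C·L_C = 0.57 × 0.164109 = 0.0935419
Evidence: 0.0252047 + 0.0544205 + 0.0935419 = 0.173167
So the posterior for Class C is 0.0935419 / 0.173167 ≈ 0.5402.

0.5402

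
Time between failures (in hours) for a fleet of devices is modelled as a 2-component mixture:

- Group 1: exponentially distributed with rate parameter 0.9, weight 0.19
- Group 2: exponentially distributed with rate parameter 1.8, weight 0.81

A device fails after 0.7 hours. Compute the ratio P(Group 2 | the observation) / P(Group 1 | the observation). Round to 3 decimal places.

4.541

Posterior odds = (π_i f_i(x)) / (π_j f_j(x)); the normalising sum cancels.
Evaluate each component's likelihood at the observed value:
  p_1 = 0.479333
  p_2 = 0.510577
Posterior odds = (π_2·p_2) / (π_1·p_1) = (0.81·0.510577) / (0.19·0.479333) = 0.413568 / 0.0910732 ≈ 4.541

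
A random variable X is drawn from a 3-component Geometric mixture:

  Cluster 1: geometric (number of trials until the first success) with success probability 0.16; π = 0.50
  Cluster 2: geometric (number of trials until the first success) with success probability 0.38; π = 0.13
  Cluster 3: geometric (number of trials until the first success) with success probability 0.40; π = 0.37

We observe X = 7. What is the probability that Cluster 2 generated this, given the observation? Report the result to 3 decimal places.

0.074

Apply Bayes' rule: the posterior for each component is proportional to its prior times its likelihood at x.
Component likelihoods at x = 7:
  f_1 = 0.0562077
  f_2 = 0.0215841
  f_3 = 0.0186624
Unnormalised posteriors:
  P(Z=1)·f_1 = 0.50 × 0.0562077 = 0.0281038
  P(Z=2)·f_2 = 0.13 × 0.0215841 = 0.00280593
  P(Z=3)·f_3 = 0.37 × 0.0186624 = 0.00690509
Denominator: 0.0281038 + 0.00280593 + 0.00690509 = 0.0378149
So the posterior for Cluster 2 is 0.00280593 / 0.0378149 ≈ 0.074.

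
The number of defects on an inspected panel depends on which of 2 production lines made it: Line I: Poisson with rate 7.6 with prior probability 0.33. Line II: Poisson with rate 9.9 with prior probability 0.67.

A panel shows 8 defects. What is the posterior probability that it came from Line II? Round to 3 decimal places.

The responsibility of component k is w_k f_k(x) divided by Σ_j w_j f_j(x).
Poisson probabilities:
  p_I = 0.13815
  p_II = 0.114827
Multiply by the mixture weights:
  w_I·p_I = 0.33 × 0.13815 = 0.0455894
  w_II·p_II = 0.67 × 0.114827 = 0.0769344
Denominator: 0.0455894 + 0.0769344 = 0.122524
P(Line II | the observation) = 0.0769344 / 0.122524 ≈ 0.628

0.628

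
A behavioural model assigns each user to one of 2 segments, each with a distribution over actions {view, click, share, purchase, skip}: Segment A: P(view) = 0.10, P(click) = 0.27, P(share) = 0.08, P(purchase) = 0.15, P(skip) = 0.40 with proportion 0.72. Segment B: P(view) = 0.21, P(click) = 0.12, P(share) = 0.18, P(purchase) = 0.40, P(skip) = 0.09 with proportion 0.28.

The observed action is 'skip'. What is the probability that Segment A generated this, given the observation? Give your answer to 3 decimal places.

0.920

Posterior ∝ prior × likelihood, so P(k | x) ∝ π_k f_k(x); normalise over all components.
Categorical probabilities:
  L_A = 0.4
  L_B = 0.09
Multiply by the mixture weights:
  π_A·L_A = 0.72 × 0.4 = 0.288
  π_B·L_B = 0.28 × 0.09 = 0.0252
Marginal: 0.288 + 0.0252 = 0.3132
P(Segment A | x) = 0.288 / 0.3132 ≈ 0.920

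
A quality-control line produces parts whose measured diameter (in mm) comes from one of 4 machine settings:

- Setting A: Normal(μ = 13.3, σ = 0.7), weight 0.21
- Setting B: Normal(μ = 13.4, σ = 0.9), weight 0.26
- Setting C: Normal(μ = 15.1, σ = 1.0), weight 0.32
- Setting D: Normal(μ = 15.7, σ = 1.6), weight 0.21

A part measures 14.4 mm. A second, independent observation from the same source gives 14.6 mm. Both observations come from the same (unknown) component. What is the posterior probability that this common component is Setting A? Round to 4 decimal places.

0.0616

By Bayes' theorem, P(k | x) = π_k f_k(x) / Σ_j π_j f_j(x).
Since both observations come from the same component, the likelihood for component k is f_k(x₁)·f_k(x₂).
  L_A = [0.165803] × [0.101596] = 0.0168448
  L_B = [0.239103] × [0.182233] = 0.0435725
  L_C = [0.312254] × [0.352065] = 0.109934
  L_D = [0.179242] × [0.196858] = 0.0352852
Multiply by the mixture weights:
  π_A·L_A = 0.21 × 0.0168448 = 0.00353742
  π_B·L_B = 0.26 × 0.0435725 = 0.0113289
  π_C·L_C = 0.32 × 0.109934 = 0.0351788
  π_D·L_D = 0.21 × 0.0352852 = 0.0074099
Sum: 0.00353742 + 0.0113289 + 0.0351788 + 0.0074099 = 0.057455
Responsibility of Setting A: 0.00353742 / 0.057455 ≈ 0.0616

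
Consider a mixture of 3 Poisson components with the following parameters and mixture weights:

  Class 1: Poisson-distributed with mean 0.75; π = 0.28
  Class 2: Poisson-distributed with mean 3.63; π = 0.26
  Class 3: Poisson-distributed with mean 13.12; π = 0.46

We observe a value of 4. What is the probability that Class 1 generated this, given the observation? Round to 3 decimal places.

0.033

P(component k | x) = π_k·f_k(x) / marginal(x), where marginal(x) = Σ_j π_j·f_j(x).
Poisson probabilities:
  p_1 = e^(−0.75)·0.75^4/4! = 0.00622749
  p_2 = e^(−3.63)·3.63^4/4! = 0.191834
  p_3 = e^(−13.12)·13.12^4/4! = 0.00247503
Multiply by the mixture weights:
  π_1·p_1 = 0.28 × 0.00622749 = 0.0017437
  π_2·p_2 = 0.26 × 0.191834 = 0.0498769
  π_3·p_3 = 0.46 × 0.00247503 = 0.00113851
Denominator: 0.0017437 + 0.0498769 + 0.00113851 = 0.0527591
P(Class 1 | x) = 0.0017437 / 0.0527591 ≈ 0.033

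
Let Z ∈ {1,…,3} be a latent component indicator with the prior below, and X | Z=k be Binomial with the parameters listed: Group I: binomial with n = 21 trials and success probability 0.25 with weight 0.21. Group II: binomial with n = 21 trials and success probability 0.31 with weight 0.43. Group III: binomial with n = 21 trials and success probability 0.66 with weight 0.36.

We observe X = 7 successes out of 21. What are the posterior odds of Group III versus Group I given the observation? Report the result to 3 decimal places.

Posterior odds = (w_i f_i(x)) / (w_j f_j(x)); the normalising sum cancels.
Component likelihoods at x = 7 successes out of 21:
  f_I = 0.126457
  f_II = 0.177388
  f_III = 0.00174992
Odds = (0.36/0.21) × (0.00174992/0.126457) = 1.71429 × 0.013838 ≈ 0.024

0.024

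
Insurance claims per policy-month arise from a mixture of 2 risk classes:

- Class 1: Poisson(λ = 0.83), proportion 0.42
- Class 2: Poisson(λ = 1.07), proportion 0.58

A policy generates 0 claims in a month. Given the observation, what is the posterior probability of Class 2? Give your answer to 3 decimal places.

0.521

By Bayes' theorem, P(k | x) = π_k f_k(x) / Σ_j π_j f_j(x).
Evaluate each component's likelihood at the observed value:
  L_1 = e^(−0.83)·0.83^0/0! = 0.436049
  L_2 = e^(−1.07)·1.07^0/0! = 0.343009
Prior × likelihood for each component:
  π_1·L_1 = 0.42 × 0.436049 = 0.183141
  π_2·L_2 = 0.58 × 0.343009 = 0.198945
Evidence: 0.183141 + 0.198945 = 0.382086
Responsibility of Class 2: 0.198945 / 0.382086 ≈ 0.521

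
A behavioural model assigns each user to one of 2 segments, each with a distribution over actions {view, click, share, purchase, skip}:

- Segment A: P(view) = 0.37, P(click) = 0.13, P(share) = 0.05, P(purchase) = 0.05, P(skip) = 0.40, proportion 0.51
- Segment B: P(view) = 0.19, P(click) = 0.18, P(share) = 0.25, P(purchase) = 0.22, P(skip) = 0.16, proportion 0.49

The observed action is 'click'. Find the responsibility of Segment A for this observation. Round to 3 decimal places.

0.429

Posterior ∝ prior × likelihood, so P(k | x) ∝ P(Z=k) f_k(x); normalise over all components.
Component likelihoods at x = 'click':
  p_A = P(click | comp) = 0.13
  p_B = P(click | comp) = 0.18
Prior × likelihood for each component:
  P(Z=A)·p_A = 0.51 × 0.13 = 0.0663
  P(Z=B)·p_B = 0.49 × 0.18 = 0.0882
Normaliser: 0.0663 + 0.0882 = 0.1545
So the posterior for Segment A is 0.0663 / 0.1545 ≈ 0.429.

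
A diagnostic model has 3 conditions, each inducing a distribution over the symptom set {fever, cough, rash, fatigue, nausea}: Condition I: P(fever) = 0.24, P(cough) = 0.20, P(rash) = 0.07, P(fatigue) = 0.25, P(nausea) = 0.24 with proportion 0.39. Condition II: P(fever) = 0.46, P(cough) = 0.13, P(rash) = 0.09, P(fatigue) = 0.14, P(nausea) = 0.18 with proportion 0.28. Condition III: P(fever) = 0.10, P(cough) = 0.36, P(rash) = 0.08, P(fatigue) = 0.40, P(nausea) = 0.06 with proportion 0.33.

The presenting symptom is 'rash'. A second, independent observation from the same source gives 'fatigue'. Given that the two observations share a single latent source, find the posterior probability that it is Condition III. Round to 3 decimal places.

0.505

The responsibility of component k is w_k f_k(x) divided by Σ_j w_j f_j(x).
Since both observations come from the same component, the likelihood for component k is f_k(x₁)·f_k(x₂).
  f_I = [P(rash | comp) = 0.07] × [0.25] = 0.0175
  f_II = [P(rash | comp) = 0.09] × [0.14] = 0.0126
  f_III = [P(rash | comp) = 0.08] × [0.4] = 0.032
Multiply by the mixture weights:
  w_I·f_I = 0.39 × 0.0175 = 0.006825
  w_II·f_II = 0.28 × 0.0126 = 0.003528
  w_III·f_III = 0.33 × 0.032 = 0.01056
Denominator: 0.006825 + 0.003528 + 0.01056 = 0.020913
So the posterior for Condition III is 0.01056 / 0.020913 ≈ 0.505.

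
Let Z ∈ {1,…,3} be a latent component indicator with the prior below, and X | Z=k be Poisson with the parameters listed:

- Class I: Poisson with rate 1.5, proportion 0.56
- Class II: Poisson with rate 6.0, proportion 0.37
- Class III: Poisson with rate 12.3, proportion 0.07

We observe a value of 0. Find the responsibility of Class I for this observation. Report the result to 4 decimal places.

0.9927

Posterior ∝ prior × likelihood, so P(k | x) ∝ π_k f_k(x); normalise over all components.
Poisson probabilities:
  p_I = e^(−1.5)·1.5^0/0! = 0.22313
  p_II = e^(−6.0)·6.0^0/0! = 0.00247875
  p_III = e^(−12.3)·12.3^0/0! = 4.55174e-06
Multiply by the mixture weights:
  π_I·p_I = 0.56 × 0.22313 = 0.124953
  π_II·p_II = 0.37 × 0.00247875 = 0.000917138
  π_III·p_III = 0.07 × 4.55174e-06 = 3.18622e-07
Evidence: 0.124953 + 0.000917138 + 3.18622e-07 = 0.12587
P(Class I | the observation) ≈ 0.9927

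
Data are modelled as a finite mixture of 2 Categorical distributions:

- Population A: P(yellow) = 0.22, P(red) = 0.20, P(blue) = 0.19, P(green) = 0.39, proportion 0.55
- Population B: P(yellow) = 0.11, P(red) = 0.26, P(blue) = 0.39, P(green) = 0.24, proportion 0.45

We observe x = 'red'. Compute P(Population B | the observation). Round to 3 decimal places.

0.515

P(component k | x) = π_k·f_k(x) / marginal(x), where marginal(x) = Σ_j π_j·f_j(x).
Component likelihoods at x = 'red':
  p_A = 0.2
  p_B = 0.26
Multiply by the mixture weights:
  π_A·p_A = 0.55 × 0.2 = 0.11
  π_B·p_B = 0.45 × 0.26 = 0.117
Normaliser: 0.11 + 0.117 = 0.227
Responsibility of Population B: 0.117 / 0.227 ≈ 0.515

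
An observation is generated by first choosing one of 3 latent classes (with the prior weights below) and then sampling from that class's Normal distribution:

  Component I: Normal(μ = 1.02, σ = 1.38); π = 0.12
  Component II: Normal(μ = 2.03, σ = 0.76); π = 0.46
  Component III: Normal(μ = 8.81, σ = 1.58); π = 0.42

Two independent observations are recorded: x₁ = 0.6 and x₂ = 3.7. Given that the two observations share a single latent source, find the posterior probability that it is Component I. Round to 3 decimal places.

0.429

P(component k | x) = P(Z=k)·f_k(x) / marginal(x), where marginal(x) = Σ_j P(Z=j)·f_j(x).
Since both observations come from the same component, the likelihood for component k is f_k(x₁)·f_k(x₂).
  p_I = [0.276005] × [0.0438597] = 0.0121055
  p_II = [0.0893967] × [0.046948] = 0.00419699
  p_III = [3.4607e-07] × [0.00135181] = 4.6782e-10
Prior × likelihood for each component:
  P(Z=I)·p_I = 0.12 × 0.0121055 = 0.00145266
  P(Z=II)·p_II = 0.46 × 0.00419699 = 0.00193062
  P(Z=III)·p_III = 0.42 × 4.6782e-10 = 1.96484e-10
Sum: 0.00145266 + 0.00193062 + 1.96484e-10 = 0.00338328
So the posterior for Component I is 0.00145266 / 0.00338328 ≈ 0.429.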